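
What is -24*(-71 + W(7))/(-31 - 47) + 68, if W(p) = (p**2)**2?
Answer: 10204/13 ≈ 784.92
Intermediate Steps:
W(p) = p**4
-24*(-71 + W(7))/(-31 - 47) + 68 = -24*(-71 + 7**4)/(-31 - 47) + 68 = -24*(-71 + 2401)/(-78) + 68 = -55920*(-1)/78 + 68 = -24*(-1165/39) + 68 = 9320/13 + 68 = 10204/13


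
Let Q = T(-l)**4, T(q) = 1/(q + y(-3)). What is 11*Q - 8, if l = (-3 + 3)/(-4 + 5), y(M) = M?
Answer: -637/81 ≈ -7.8642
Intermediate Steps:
l = 0 (l = 0/1 = 0*1 = 0)
T(q) = 1/(-3 + q) (T(q) = 1/(q - 3) = 1/(-3 + q))
Q = 1/81 (Q = (1/(-3 - 1*0))**4 = (1/(-3 + 0))**4 = (1/(-3))**4 = (-1/3)**4 = 1/81 ≈ 0.012346)
11*Q - 8 = 11*(1/81) - 8 = 11/81 - 8 = -637/81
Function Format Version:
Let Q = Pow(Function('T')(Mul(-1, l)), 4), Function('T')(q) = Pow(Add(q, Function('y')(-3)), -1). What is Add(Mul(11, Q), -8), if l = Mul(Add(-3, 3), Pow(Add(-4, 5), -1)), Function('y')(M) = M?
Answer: Rational(-637, 81) ≈ -7.8642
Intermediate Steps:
l = 0 (l = Mul(0, Pow(1, -1)) = Mul(0, 1) = 0)
Function('T')(q) = Pow(Add(-3, q), -1) (Function('T')(q) = Pow(Add(q, -3), -1) = Pow(Add(-3, q), -1))
Q = Rational(1, 81) (Q = Pow(Pow(Add(-3, Mul(-1, 0)), -1), 4) = Pow(Pow(Add(-3, 0), -1), 4) = Pow(Pow(-3, -1), 4) = Pow(Rational(-1, 3), 4) = Rational(1, 81) ≈ 0.012346)
Add(Mul(11, Q), -8) = Add(Mul(11, Rational(1, 81)), -8) = Add(Rational(11, 81), -8) = Rational(-637, 81)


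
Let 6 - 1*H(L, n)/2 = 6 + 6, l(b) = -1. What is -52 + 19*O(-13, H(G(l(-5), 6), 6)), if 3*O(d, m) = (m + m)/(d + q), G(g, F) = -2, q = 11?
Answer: 24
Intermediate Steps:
H(L, n) = -12 (H(L, n) = 12 - 2*(6 + 6) = 12 - 2*12 = 12 - 24 = -12)
O(d, m) = 2*m/(3*(11 + d)) (O(d, m) = ((m + m)/(d + 11))/3 = ((2*m)/(11 + d))/3 = (2*m/(11 + d))/3 = 2*m/(3*(11 + d)))
-52 + 19*O(-13, H(G(l(-5), 6), 6)) = -52 + 19*((⅔)*(-12)/(11 - 13)) = -52 + 19*((⅔)*(-12)/(-2)) = -52 + 19*((⅔)*(-12)*(-½)) = -52 + 19*4 = -52 + 76 = 24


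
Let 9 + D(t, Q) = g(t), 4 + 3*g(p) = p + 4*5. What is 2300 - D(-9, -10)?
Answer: 6920/3 ≈ 2306.7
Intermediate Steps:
g(p) = 16/3 + p/3 (g(p) = -4/3 + (p + 4*5)/3 = -4/3 + (p + 20)/3 = -4/3 + (20 + p)/3 = -4/3 + (20/3 + p/3) = 16/3 + p/3)
D(t, Q) = -11/3 + t/3 (D(t, Q) = -9 + (16/3 + t/3) = -11/3 + t/3)
2300 - D(-9, -10) = 2300 - (-11/3 + (1/3)*(-9)) = 2300 - (-11/3 - 3) = 2300 - 1*(-20/3) = 2300 + 20/3 = 6920/3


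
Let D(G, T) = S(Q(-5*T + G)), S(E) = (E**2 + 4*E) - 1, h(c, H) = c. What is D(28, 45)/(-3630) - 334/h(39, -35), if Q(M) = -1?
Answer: -67348/7865 ≈ -8.5630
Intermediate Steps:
S(E) = -1 + E**2 + 4*E
D(G, T) = -4 (D(G, T) = -1 + (-1)**2 + 4*(-1) = -1 + 1 - 4 = -4)
D(28, 45)/(-3630) - 334/h(39, -35) = -4/(-3630) - 334/39 = -4*(-1/3630) - 334*1/39 = 2/1815 - 334/39 = -67348/7865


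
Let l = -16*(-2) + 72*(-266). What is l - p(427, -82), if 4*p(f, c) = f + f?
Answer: -38667/2 ≈ -19334.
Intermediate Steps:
p(f, c) = f/2 (p(f, c) = (f + f)/4 = (2*f)/4 = f/2)
l = -19120 (l = 32 - 19152 = -19120)
l - p(427, -82) = -19120 - 427/2 = -38667/2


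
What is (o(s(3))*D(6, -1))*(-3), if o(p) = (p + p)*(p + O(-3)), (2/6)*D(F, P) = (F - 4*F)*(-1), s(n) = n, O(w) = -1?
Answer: -1944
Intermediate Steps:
D(F, P) = 9*F (D(F, P) = 3*((F - 4*F)*(-1)) = 3*(-3*F*(-1)) = 3*(3*F) = 9*F)
o(p) = 2*p*(-1 + p) (o(p) = (p + p)*(p - 1) = (2*p)*(-1 + p) = 2*p*(-1 + p))
(o(s(3))*D(6, -1))*(-3) = ((2*3*(-1 + 3))*(9*6))*(-3) = ((2*3*2)*54)*(-3) = (12*54)*(-3) = 648*(-3) = -1944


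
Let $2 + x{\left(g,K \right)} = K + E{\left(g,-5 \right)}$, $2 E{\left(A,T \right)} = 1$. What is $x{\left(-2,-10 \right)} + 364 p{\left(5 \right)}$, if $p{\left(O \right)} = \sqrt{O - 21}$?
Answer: $- \frac{23}{2} + 1456 i \approx -11.5 + 1456.0 i$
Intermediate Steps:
$p{\left(O \right)} = \sqrt{-21 + O}$
$E{\left(A,T \right)} = \frac{1}{2}$ ($E{\left(A,T \right)} = \frac{1}{2} \cdot 1 = \frac{1}{2}$)
$x{\left(g,K \right)} = - \frac{3}{2} + K$ ($x{\left(g,K \right)} = -2 + \left(K + \frac{1}{2}\right) = -2 + \left(\frac{1}{2} + K\right) = - \frac{3}{2} + K$)
$x{\left(-2,-10 \right)} + 364 p{\left(5 \right)} = \left(- \frac{3}{2} - 10\right) + 364 \sqrt{-21 + 5} = - \frac{23}{2} + 364 \sqrt{-16} = - \frac{23}{2} + 364 \cdot 4 i = - \frac{23}{2} + 1456 i$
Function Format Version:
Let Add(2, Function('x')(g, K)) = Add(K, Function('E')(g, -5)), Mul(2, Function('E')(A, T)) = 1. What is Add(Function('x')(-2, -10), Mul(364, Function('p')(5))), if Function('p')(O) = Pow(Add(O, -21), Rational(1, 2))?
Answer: Add(Rational(-23, 2), Mul(1456, I)) ≈ Add(-11.500, Mul(1456.0, I))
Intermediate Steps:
Function('p')(O) = Pow(Add(-21, O), Rational(1, 2))
Function('E')(A, T) = Rational(1, 2) (Function('E')(A, T) = Mul(Rational(1, 2), 1) = Rational(1, 2))
Function('x')(g, K) = Add(Rational(-3, 2), K) (Function('x')(g, K) = Add(-2, Add(K, Rational(1, 2))) = Add(-2, Add(Rational(1, 2), K)) = Add(Rational(-3, 2), K))
Add(Function('x')(-2, -10), Mul(364, Function('p')(5))) = Add(Add(Rational(-3, 2), -10), Mul(364, Pow(Add(-21, 5), Rational(1, 2)))) = Add(Rational(-23, 2), Mul(364, Pow(-16, Rational(1, 2)))) = Add(Rational(-23, 2), Mul(364, Mul(4, I))) = Add(Rational(-23, 2), Mul(1456, I))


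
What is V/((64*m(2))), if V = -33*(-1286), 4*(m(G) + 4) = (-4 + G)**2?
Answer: -7073/32 ≈ -221.03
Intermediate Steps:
m(G) = -4 + (-4 + G)**2/4
V = 42438
V/((64*m(2))) = 42438/((64*((1/4)*2*(-8 + 2)))) = 42438/((64*((1/4)*2*(-6)))) = 42438/((64*(-3))) = 42438/(-192) = 42438*(-1/192) = -7073/32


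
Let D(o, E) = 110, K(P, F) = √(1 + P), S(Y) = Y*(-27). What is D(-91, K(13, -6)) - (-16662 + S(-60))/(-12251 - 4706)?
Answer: 1850228/16957 ≈ 109.11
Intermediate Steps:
S(Y) = -27*Y
D(-91, K(13, -6)) - (-16662 + S(-60))/(-12251 - 4706) = 110 - (-16662 - 27*(-60))/(-12251 - 4706) = 110 - (-16662 + 1620)/(-16957) = 110 - (-15042)*(-1)/16957 = 110 - 1*15042/16957 = 110 - 15042/16957 = 1850228/16957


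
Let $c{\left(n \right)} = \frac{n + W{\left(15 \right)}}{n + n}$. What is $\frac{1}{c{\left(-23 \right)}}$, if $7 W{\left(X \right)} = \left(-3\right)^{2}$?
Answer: $\frac{161}{76} \approx 2.1184$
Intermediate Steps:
$W{\left(X \right)} = \frac{9}{7}$ ($W{\left(X \right)} = \frac{\left(-3\right)^{2}}{7} = \frac{1}{7} \cdot 9 = \frac{9}{7}$)
$c{\left(n \right)} = \frac{\frac{9}{7} + n}{2 n}$ ($c{\left(n \right)} = \frac{n + \frac{9}{7}}{n + n} = \frac{\frac{9}{7} + n}{2 n}$)
$\frac{1}{c{\left(-23 \right)}} = \frac{1}{\frac{1}{14} \frac{1}{-23} \left(9 + 7 \left(-23\right)\right)} = \frac{1}{\frac{1}{14} \left(- \frac{1}{23}\right) \left(9 - 161\right)} = \frac{1}{\frac{1}{14} \left(- \frac{1}{23}\right) \left(-152\right)} = \frac{1}{\frac{76}{161}} = \frac{161}{76}$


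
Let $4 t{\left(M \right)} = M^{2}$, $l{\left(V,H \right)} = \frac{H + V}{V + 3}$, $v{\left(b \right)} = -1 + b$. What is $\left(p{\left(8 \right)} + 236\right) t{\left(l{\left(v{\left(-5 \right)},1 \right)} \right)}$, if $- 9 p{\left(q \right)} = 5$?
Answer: $\frac{52975}{324} \approx 163.5$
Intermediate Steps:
$p{\left(q \right)} = - \frac{5}{9}$ ($p{\left(q \right)} = \left(- \frac{1}{9}\right) 5 = - \frac{5}{9}$)
$l{\left(V,H \right)} = \frac{H + V}{3 + V}$
$t{\left(M \right)} = \frac{M^{2}}{4}$
$\left(p{\left(8 \right)} + 236\right) t{\left(l{\left(v{\left(-5 \right)},1 \right)} \right)} = \left(- \frac{5}{9} + 236\right) \frac{\left(\frac{1 - 6}{3 - 6}\right)^{2}}{4} = \frac{2119 \frac{\left(\frac{1 - 6}{3 - 6}\right)^{2}}{4}}{9} = \frac{2119 \frac{\left(\frac{1}{-3} \left(-5\right)\right)^{2}}{4}}{9} = \frac{2119 \frac{\left(\left(- \frac{1}{3}\right) \left(-5\right)\right)^{2}}{4}}{9} = \frac{2119 \frac{\left(\frac{5}{3}\right)^{2}}{4}}{9} = \frac{2119 \cdot \frac{1}{4} \cdot \frac{25}{9}}{9} = \frac{2119}{9} \cdot \frac{25}{36} = \frac{52975}{324}$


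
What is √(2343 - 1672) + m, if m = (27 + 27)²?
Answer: 2916 + √671 ≈ 2941.9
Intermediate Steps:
m = 2916 (m = 54² = 2916)
√(2343 - 1672) + m = √(2343 - 1672) + 2916 = √671 + 2916 = 2916 + √671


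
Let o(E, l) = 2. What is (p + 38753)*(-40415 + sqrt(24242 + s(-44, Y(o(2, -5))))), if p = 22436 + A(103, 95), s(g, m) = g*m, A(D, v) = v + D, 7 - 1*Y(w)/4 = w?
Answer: -2480955605 + 61387*sqrt(23362) ≈ -2.4716e+9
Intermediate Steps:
Y(w) = 28 - 4*w
A(D, v) = D + v
p = 22634 (p = 22436 + (103 + 95) = 22436 + 198 = 22634)
(p + 38753)*(-40415 + sqrt(24242 + s(-44, Y(o(2, -5))))) = (22634 + 38753)*(-40415 + sqrt(24242 - 44*(28 - 4*2))) = 61387*(-40415 + sqrt(24242 - 44*(28 - 8))) = 61387*(-40415 + sqrt(24242 - 44*20)) = 61387*(-40415 + sqrt(24242 - 880)) = 61387*(-40415 + sqrt(23362)) = -2480955605 + 61387*sqrt(23362)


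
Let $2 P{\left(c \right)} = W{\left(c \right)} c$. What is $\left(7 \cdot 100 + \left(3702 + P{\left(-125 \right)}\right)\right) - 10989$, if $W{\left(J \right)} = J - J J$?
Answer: $977788$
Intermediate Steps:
$W{\left(J \right)} = J - J^{2}$
$P{\left(c \right)} = \frac{c^{2} \left(1 - c\right)}{2}$ ($P{\left(c \right)} = \frac{c \left(1 - c\right) c}{2} = \frac{c^{2} \left(1 - c\right)}{2}$)
$\left(7 \cdot 100 + \left(3702 + P{\left(-125 \right)}\right)\right) - 10989 = \left(7 \cdot 100 + \left(3702 + \frac{\left(-125\right)^{2} \left(1 - -125\right)}{2}\right)\right) - 10989 = \left(700 + \left(3702 + \frac{1}{2} \cdot 15625 \left(1 + 125\right)\right)\right) - 10989 = \left(700 + \left(3702 + \frac{1}{2} \cdot 15625 \cdot 126\right)\right) - 10989 = \left(700 + \left(3702 + 984375\right)\right) - 10989 = \left(700 + 988077\right) - 10989 = 988777 - 10989 = 977788$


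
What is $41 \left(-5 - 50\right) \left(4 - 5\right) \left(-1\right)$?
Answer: $-2255$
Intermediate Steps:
$41 \left(-5 - 50\right) \left(4 - 5\right) \left(-1\right) = 41 \left(-55\right) \left(\left(-1\right) \left(-1\right)\right) = \left(-2255\right) 1 = -2255$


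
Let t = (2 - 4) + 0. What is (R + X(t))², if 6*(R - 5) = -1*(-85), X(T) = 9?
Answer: 28561/36 ≈ 793.36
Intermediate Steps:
t = -2 (t = -2 + 0 = -2)
R = 115/6 (R = 5 + (-1*(-85))/6 = 5 + (⅙)*85 = 5 + 85/6 = 115/6 ≈ 19.167)
(R + X(t))² = (115/6 + 9)² = (169/6)² = 28561/36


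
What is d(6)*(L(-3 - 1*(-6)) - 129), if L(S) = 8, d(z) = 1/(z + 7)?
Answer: -121/13 ≈ -9.3077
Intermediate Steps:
d(z) = 1/(7 + z)
d(6)*(L(-3 - 1*(-6)) - 129) = (8 - 129)/(7 + 6) = -121/13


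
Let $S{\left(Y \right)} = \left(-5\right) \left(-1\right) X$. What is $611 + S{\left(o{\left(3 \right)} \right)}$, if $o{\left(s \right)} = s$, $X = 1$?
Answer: $616$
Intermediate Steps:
$S{\left(Y \right)} = 5$ ($S{\left(Y \right)} = \left(-5\right) \left(-1\right) 1 = 5 \cdot 1 = 5$)
$611 + S{\left(o{\left(3 \right)} \right)} = 611 + 5 = 616$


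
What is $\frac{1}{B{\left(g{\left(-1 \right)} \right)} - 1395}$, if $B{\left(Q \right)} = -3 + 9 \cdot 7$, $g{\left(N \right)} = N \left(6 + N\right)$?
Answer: $- \frac{1}{1335} \approx -0.00074906$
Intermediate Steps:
$B{\left(Q \right)} = 60$ ($B{\left(Q \right)} = -3 + 63 = 60$)
$\frac{1}{B{\left(g{\left(-1 \right)} \right)} - 1395} = \frac{1}{60 - 1395} = \frac{1}{-1335} = - \frac{1}{1335}$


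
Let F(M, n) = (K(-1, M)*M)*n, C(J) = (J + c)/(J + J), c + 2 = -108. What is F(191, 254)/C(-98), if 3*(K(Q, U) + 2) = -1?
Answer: -8320151/78 ≈ -1.0667e+5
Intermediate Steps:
c = -110 (c = -2 - 108 = -110)
K(Q, U) = -7/3 (K(Q, U) = -2 + (⅓)*(-1) = -2 - ⅓ = -7/3)
C(J) = (-110 + J)/(2*J) (C(J) = (J - 110)/(J + J) = (-110 + J)/((2*J)) = (-110 + J)*(1/(2*J)) = (-110 + J)/(2*J))
F(M, n) = -7*M*n/3 (F(M, n) = (-7*M/3)*n = -7*M*n/3)
F(191, 254)/C(-98) = (-7/3*191*254)/(((½)*(-110 - 98)/(-98))) = -339598/(3*((½)*(-1/98)*(-208))) = -339598/(3*52/49) = -339598/3*49/52 = -8320151/78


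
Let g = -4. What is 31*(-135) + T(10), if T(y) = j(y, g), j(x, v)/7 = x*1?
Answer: -4115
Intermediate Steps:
j(x, v) = 7*x (j(x, v) = 7*(x*1) = 7*x)
T(y) = 7*y
31*(-135) + T(10) = 31*(-135) + 7*10 = -4185 + 70 = -4115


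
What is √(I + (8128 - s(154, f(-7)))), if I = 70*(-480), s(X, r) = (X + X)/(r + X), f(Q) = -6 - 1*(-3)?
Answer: 2*I*√145208395/151 ≈ 159.61*I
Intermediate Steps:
f(Q) = -3 (f(Q) = -6 + 3 = -3)
s(X, r) = 2*X/(X + r) (s(X, r) = (2*X)/(X + r) = 2*X/(X + r))
I = -33600
√(I + (8128 - s(154, f(-7)))) = √(-33600 + (8128 - 2*154/(154 - 3))) = √(-33600 + (8128 - 2*154/151)) = √(-33600 + (8128 - 1*308/151)) = √(-33600 + (8128 - 308/151)) = √(-33600 + 1227020/151) = √(-3846580/151) = 2*I*√145208395/151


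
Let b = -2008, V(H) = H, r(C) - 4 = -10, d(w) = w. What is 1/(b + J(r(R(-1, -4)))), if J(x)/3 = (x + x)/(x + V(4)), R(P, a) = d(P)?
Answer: -1/1990 ≈ -0.00050251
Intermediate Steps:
R(P, a) = P
r(C) = -6 (r(C) = 4 - 10 = -6)
J(x) = 6*x/(4 + x) (J(x) = 3*((x + x)/(x + 4)) = 3*((2*x)/(4 + x)) = 3*(2*x/(4 + x)) = 6*x/(4 + x))
1/(b + J(r(R(-1, -4)))) = 1/(-2008 + 6*(-6)/(4 - 6)) = 1/(-2008 + 6*(-6)/(-2)) = 1/(-2008 + 6*(-6)*(-½)) = 1/(-2008 + 18) = 1/(-1990) = -1/1990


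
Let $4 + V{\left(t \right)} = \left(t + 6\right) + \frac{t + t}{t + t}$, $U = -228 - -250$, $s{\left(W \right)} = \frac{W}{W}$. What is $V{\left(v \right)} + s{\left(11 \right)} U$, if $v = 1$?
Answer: $26$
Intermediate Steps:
$s{\left(W \right)} = 1$
$U = 22$ ($U = -228 + 250 = 22$)
$V{\left(t \right)} = 3 + t$ ($V{\left(t \right)} = -4 + \left(\left(t + 6\right) + \frac{t + t}{t + t}\right) = -4 + \left(\left(6 + t\right) + \frac{2 t}{2 t}\right) = -4 + \left(\left(6 + t\right) + 2 t \frac{1}{2 t}\right) = -4 + \left(\left(6 + t\right) + 1\right) = -4 + \left(7 + t\right) = 3 + t$)
$V{\left(v \right)} + s{\left(11 \right)} U = \left(3 + 1\right) + 1 \cdot 22 = 4 + 22 = 26$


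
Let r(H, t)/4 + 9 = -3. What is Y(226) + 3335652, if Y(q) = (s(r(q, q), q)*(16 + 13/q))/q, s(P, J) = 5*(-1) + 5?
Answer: 3335652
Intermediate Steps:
r(H, t) = -48 (r(H, t) = -36 + 4*(-3) = -36 - 12 = -48)
s(P, J) = 0 (s(P, J) = -5 + 5 = 0)
Y(q) = 0 (Y(q) = (0*(16 + 13/q))/q = 0/q = 0)
Y(226) + 3335652 = 0 + 3335652 = 3335652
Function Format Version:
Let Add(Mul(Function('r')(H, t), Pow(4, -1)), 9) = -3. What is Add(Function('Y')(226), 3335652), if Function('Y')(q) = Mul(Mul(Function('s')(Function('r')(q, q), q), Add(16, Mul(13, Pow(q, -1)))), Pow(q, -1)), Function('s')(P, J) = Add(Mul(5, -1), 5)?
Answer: 3335652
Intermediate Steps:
Function('r')(H, t) = -48 (Function('r')(H, t) = Add(-36, Mul(4, -3)) = Add(-36, -12) = -48)
Function('s')(P, J) = 0 (Function('s')(P, J) = Add(-5, 5) = 0)
Function('Y')(q) = 0 (Function('Y')(q) = Mul(Mul(0, Add(16, Mul(13, Pow(q, -1)))), Pow(q, -1)) = Mul(0, Pow(q, -1)) = 0)
Add(Function('Y')(226), 3335652) = Add(0, 3335652) = 3335652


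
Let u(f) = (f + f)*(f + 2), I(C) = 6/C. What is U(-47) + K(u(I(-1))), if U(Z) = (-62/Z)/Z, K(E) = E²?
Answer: 5089474/2209 ≈ 2304.0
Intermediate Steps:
u(f) = 2*f*(2 + f) (u(f) = (2*f)*(2 + f) = 2*f*(2 + f))
U(Z) = -62/Z²
U(-47) + K(u(I(-1))) = -62/(-47)² + (2*(6/(-1))*(2 + 6/(-1)))² = -62*1/2209 + (2*(6*(-1))*(2 + 6*(-1)))² = -62/2209 + (2*(-6)*(2 - 6))² = -62/2209 + (2*(-6)*(-4))² = -62/2209 + 48² = -62/2209 + 2304 = 5089474/2209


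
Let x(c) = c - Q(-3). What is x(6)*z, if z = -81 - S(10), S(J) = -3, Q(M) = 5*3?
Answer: 702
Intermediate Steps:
Q(M) = 15
x(c) = -15 + c (x(c) = c - 1*15 = c - 15 = -15 + c)
z = -78 (z = -81 - 1*(-3) = -81 + 3 = -78)
x(6)*z = (-15 + 6)*(-78) = -9*(-78) = 702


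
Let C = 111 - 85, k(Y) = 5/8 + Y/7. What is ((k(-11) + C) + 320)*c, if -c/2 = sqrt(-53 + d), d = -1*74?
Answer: -19323*I*sqrt(127)/28 ≈ -7777.1*I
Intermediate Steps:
d = -74
k(Y) = 5/8 + Y/7 (k(Y) = 5*(1/8) + Y*(1/7) = 5/8 + Y/7)
C = 26
c = -2*I*sqrt(127) (c = -2*sqrt(-53 - 74) = -2*I*sqrt(127) ≈ -22.539*I)
((k(-11) + C) + 320)*c = (((5/8 + (1/7)*(-11)) + 26) + 320)*(-2*I*sqrt(127)) = (((5/8 - 11/7) + 26) + 320)*(-2*I*sqrt(127)) = ((-53/56 + 26) + 320)*(-2*I*sqrt(127)) = (1403/56 + 320)*(-2*I*sqrt(127)) = 19323*(-2*I*sqrt(127))/56 = -19323*I*sqrt(127)/28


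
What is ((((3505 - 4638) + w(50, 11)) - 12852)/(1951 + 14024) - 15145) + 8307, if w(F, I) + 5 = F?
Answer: -21850198/3195 ≈ -6838.9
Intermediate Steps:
w(F, I) = -5 + F
((((3505 - 4638) + w(50, 11)) - 12852)/(1951 + 14024) - 15145) + 8307 = ((((3505 - 4638) + (-5 + 50)) - 12852)/(1951 + 14024) - 15145) + 8307 = (((-1133 + 45) - 12852)/15975 - 15145) + 8307 = ((-1088 - 12852)*(1/15975) - 15145) + 8307 = (-13940*1/15975 - 15145) + 8307 = (-2788/3195 - 15145) + 8307 = -48391063/3195 + 8307 = -21850198/3195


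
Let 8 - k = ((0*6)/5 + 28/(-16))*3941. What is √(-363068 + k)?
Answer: I*√1424653/2 ≈ 596.79*I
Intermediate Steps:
k = 27619/4 (k = 8 - ((0*6)/5 + 28/(-16))*3941 = 8 - (0*(⅕) + 28*(-1/16))*3941 = 8 - (0 - 7/4)*3941 = 8 - (-7)*3941/4 = 8 - 1*(-27587/4) = 8 + 27587/4 = 27619/4 ≈ 6904.8)
√(-363068 + k) = √(-363068 + 27619/4) = √(-1424653/4) = I*√1424653/2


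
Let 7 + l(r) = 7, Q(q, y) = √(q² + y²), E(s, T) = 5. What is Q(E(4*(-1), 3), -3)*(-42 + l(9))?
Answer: -42*√34 ≈ -244.90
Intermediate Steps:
l(r) = 0 (l(r) = -7 + 7 = 0)
Q(E(4*(-1), 3), -3)*(-42 + l(9)) = √(5² + (-3)²)*(-42 + 0) = √(25 + 9)*(-42) = √34*(-42) = -42*√34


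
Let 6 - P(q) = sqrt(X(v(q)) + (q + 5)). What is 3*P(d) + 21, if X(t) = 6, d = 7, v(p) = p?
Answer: 39 - 9*sqrt(2) ≈ 26.272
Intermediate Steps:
P(q) = 6 - sqrt(11 + q) (P(q) = 6 - sqrt(6 + (q + 5)) = 6 - sqrt(6 + (5 + q)) = 6 - sqrt(11 + q))
3*P(d) + 21 = 3*(6 - sqrt(11 + 7)) + 21 = 3*(6 - sqrt(18)) + 21 = 3*(6 - 3*sqrt(2)) + 21 = (18 - 9*sqrt(2)) + 21 = 39 - 9*sqrt(2)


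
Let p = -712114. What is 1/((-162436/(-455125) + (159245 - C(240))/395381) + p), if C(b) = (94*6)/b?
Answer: -14689614500/10460668980916739 ≈ -1.4043e-6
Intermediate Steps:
C(b) = 564/b
1/((-162436/(-455125) + (159245 - C(240))/395381) + p) = 1/((-162436/(-455125) + (159245 - 564/240)/395381) - 712114) = 1/((-162436*(-1/455125) + (159245 - 564/240)*(1/395381)) - 712114) = 1/((162436/455125 + (159245 - 1*47/20)*(1/395381)) - 712114) = 1/((162436/455125 + (159245 - 47/20)*(1/395381)) - 712114) = 1/((162436/455125 + (3184853/20)*(1/395381)) - 712114) = 1/((162436/455125 + 64997/161380) - 712114) = 1/(11159136261/14689614500 - 712114) = 1/(-10460668980916739/14689614500) = -14689614500/10460668980916739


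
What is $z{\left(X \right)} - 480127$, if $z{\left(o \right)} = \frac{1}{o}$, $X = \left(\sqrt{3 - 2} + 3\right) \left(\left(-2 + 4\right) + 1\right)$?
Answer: $- \frac{5761523}{12} \approx -4.8013 \cdot 10^{5}$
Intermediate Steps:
$X = 12$ ($X = \left(\sqrt{1} + 3\right) \left(2 + 1\right) = \left(1 + 3\right) 3 = 4 \cdot 3 = 12$)
$z{\left(X \right)} - 480127 = \frac{1}{12} - 480127 = - \frac{5761523}{12}$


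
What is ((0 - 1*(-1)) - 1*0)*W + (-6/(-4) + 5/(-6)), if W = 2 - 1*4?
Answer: -4/3 ≈ -1.3333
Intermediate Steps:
W = -2 (W = 2 - 4 = -2)
((0 - 1*(-1)) - 1*0)*W + (-6/(-4) + 5/(-6)) = ((0 - 1*(-1)) - 1*0)*(-2) + (-6/(-4) + 5/(-6)) = ((0 + 1) + 0)*(-2) + (-6*(-¼) + 5*(-⅙)) = (1 + 0)*(-2) + (3/2 - ⅚) = 1*(-2) + ⅔ = -2 + ⅔ = -4/3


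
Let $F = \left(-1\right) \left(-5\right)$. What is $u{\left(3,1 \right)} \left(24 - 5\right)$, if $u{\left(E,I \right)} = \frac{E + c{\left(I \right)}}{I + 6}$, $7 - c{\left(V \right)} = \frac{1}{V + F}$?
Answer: $\frac{1121}{42} \approx 26.69$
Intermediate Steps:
$F = 5$
$c{\left(V \right)} = 7 - \frac{1}{5 + V}$ ($c{\left(V \right)} = 7 - \frac{1}{V + 5} = 7 - \frac{1}{5 + V}$)
$u{\left(E,I \right)} = \frac{E + \frac{34 + 7 I}{5 + I}}{6 + I}$ ($u{\left(E,I \right)} = \frac{E + \frac{34 + 7 I}{5 + I}}{I + 6} = \frac{E + \frac{34 + 7 I}{5 + I}}{6 + I}$)
$u{\left(3,1 \right)} \left(24 - 5\right) = \frac{34 + 7 \cdot 1 + 3 \left(5 + 1\right)}{\left(5 + 1\right) \left(6 + 1\right)} \left(24 - 5\right) = \frac{34 + 7 + 3 \cdot 6}{6 \cdot 7} \cdot 19 = \frac{1}{6} \cdot \frac{1}{7} \left(34 + 7 + 18\right) 19 = \frac{1}{6} \cdot \frac{1}{7} \cdot 59 \cdot 19 = \frac{59}{42} \cdot 19 = \frac{1121}{42}$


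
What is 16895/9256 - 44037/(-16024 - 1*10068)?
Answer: 212107703/60376888 ≈ 3.5131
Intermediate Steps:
16895/9256 - 44037/(-16024 - 1*10068) = 16895*(1/9256) - 44037/(-16024 - 10068) = 16895/9256 - 44037/(-26092) = 16895/9256 - 44037*(-1/26092) = 16895/9256 + 44037/26092 = 212107703/60376888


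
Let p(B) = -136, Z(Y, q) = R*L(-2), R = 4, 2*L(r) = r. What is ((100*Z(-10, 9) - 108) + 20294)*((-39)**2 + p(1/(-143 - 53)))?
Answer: 27403610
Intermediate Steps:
L(r) = r/2
Z(Y, q) = -4 (Z(Y, q) = 4*((1/2)*(-2)) = 4*(-1) = -4)
((100*Z(-10, 9) - 108) + 20294)*((-39)**2 + p(1/(-143 - 53))) = ((100*(-4) - 108) + 20294)*((-39)**2 - 136) = ((-400 - 108) + 20294)*(1521 - 136) = (-508 + 20294)*1385 = 19786*1385 = 27403610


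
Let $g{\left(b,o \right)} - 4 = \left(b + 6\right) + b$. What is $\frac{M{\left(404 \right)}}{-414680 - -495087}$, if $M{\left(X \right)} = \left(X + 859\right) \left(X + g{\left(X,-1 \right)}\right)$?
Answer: $\frac{1543386}{80407} \approx 19.195$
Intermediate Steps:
$g{\left(b,o \right)} = 10 + 2 b$ ($g{\left(b,o \right)} = 4 + \left(\left(b + 6\right) + b\right) = 4 + \left(\left(6 + b\right) + b\right) = 4 + \left(6 + 2 b\right) = 10 + 2 b$)
$M{\left(X \right)} = \left(10 + 3 X\right) \left(859 + X\right)$ ($M{\left(X \right)} = \left(X + 859\right) \left(X + \left(10 + 2 X\right)\right) = \left(859 + X\right) \left(10 + 3 X\right) = \left(10 + 3 X\right) \left(859 + X\right)$)
$\frac{M{\left(404 \right)}}{-414680 - -495087} = \frac{8590 + 3 \cdot 404^{2} + 2587 \cdot 404}{-414680 - -495087} = \frac{8590 + 3 \cdot 163216 + 1045148}{-414680 + 495087} = \frac{8590 + 489648 + 1045148}{80407} = 1543386 \cdot \frac{1}{80407} = \frac{1543386}{80407}$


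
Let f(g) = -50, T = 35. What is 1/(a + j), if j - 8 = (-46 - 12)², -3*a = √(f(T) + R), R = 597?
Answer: 30348/102332909 + 3*√547/102332909 ≈ 0.00029725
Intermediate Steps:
a = -√547/3 (a = -√(-50 + 597)/3 = -√547/3 ≈ -7.7960)
j = 3372 (j = 8 + (-46 - 12)² = 8 + (-58)² = 8 + 3364 = 3372)
1/(a + j) = 1/(-√547/3 + 3372) = 1/(3372 - √547/3)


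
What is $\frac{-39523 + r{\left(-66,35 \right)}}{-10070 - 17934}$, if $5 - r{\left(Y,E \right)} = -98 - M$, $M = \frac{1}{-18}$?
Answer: $\frac{709561}{504072} \approx 1.4077$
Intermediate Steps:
$M = - \frac{1}{18} \approx -0.055556$
$r{\left(Y,E \right)} = \frac{1853}{18}$ ($r{\left(Y,E \right)} = 5 - \left(-98 - - \frac{1}{18}\right) = 5 - \left(-98 + \frac{1}{18}\right) = 5 - - \frac{1763}{18} = 5 + \frac{1763}{18} = \frac{1853}{18}$)
$\frac{-39523 + r{\left(-66,35 \right)}}{-10070 - 17934} = \frac{-39523 + \frac{1853}{18}}{-10070 - 17934} = - \frac{709561}{18 \left(-28004\right)} = \left(- \frac{709561}{18}\right) \left(- \frac{1}{28004}\right) = \frac{709561}{504072}$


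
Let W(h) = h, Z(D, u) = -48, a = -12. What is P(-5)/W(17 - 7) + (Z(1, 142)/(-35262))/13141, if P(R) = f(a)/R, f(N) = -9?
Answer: 695067313/3861482850 ≈ 0.18000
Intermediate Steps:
P(R) = -9/R
P(-5)/W(17 - 7) + (Z(1, 142)/(-35262))/13141 = (-9/(-5))/(17 - 7) - 48/(-35262)/13141 = -9*(-⅕)/10 - 48*(-1/35262)*(1/13141) = (9/5)*(⅒) + (8/5877)*(1/13141) = 9/50 + 8/77229657 = 695067313/3861482850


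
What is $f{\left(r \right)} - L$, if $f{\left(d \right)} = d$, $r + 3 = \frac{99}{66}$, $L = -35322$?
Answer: $\frac{70641}{2} \approx 35321.0$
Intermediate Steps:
$r = - \frac{3}{2}$ ($r = -3 + \frac{99}{66} = -3 + 99 \cdot \frac{1}{66} = -3 + \frac{3}{2} = - \frac{3}{2} \approx -1.5$)
$f{\left(r \right)} - L = - \frac{3}{2} - -35322 = - \frac{3}{2} + 35322 = \frac{70641}{2}$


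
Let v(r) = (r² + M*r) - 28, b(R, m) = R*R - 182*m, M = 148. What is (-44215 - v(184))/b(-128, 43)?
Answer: -105275/8558 ≈ -12.301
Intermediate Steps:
b(R, m) = R² - 182*m
v(r) = -28 + r² + 148*r (v(r) = (r² + 148*r) - 28 = -28 + r² + 148*r)
(-44215 - v(184))/b(-128, 43) = (-44215 - (-28 + 184² + 148*184))/((-128)² - 182*43) = (-44215 - (-28 + 33856 + 27232))/(16384 - 7826) = (-44215 - 1*61060)/8558 = (-44215 - 61060)*(1/8558) = -105275*1/8558 = -105275/8558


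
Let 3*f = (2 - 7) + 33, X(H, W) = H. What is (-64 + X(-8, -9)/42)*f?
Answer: -5392/9 ≈ -599.11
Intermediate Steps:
f = 28/3 (f = ((2 - 7) + 33)/3 = (-5 + 33)/3 = (⅓)*28 = 28/3 ≈ 9.3333)
(-64 + X(-8, -9)/42)*f = (-64 - 8/42)*(28/3) = (-64 - 8*1/42)*(28/3) = (-64 - 4/21)*(28/3) = -1348/21*28/3 = -5392/9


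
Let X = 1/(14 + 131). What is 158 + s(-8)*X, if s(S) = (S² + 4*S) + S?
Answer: 22934/145 ≈ 158.17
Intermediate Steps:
s(S) = S² + 5*S
X = 1/145 ≈ 0.0068966
158 + s(-8)*X = 158 - 8*(5 - 8)*(1/145) = 158 - 8*(-3)*(1/145) = 158 + 24*(1/145) = 158 + 24/145 = 22934/145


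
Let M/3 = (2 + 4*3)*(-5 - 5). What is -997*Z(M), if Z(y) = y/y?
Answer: -997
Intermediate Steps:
M = -420 (M = 3*((2 + 4*3)*(-5 - 5)) = 3*((2 + 12)*(-10)) = 3*(14*(-10)) = 3*(-140) = -420)
Z(y) = 1
-997*Z(M) = -997*1 = -997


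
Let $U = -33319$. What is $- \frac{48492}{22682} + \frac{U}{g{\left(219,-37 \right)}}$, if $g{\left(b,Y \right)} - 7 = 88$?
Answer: $- \frac{380174149}{1077395} \approx -352.86$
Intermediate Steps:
$g{\left(b,Y \right)} = 95$ ($g{\left(b,Y \right)} = 7 + 88 = 95$)
$- \frac{48492}{22682} + \frac{U}{g{\left(219,-37 \right)}} = - \frac{48492}{22682} - \frac{33319}{95} = \left(-48492\right) \frac{1}{22682} - \frac{33319}{95} = - \frac{24246}{11341} - \frac{33319}{95} = - \frac{380174149}{1077395}$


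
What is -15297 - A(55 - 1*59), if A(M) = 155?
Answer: -15452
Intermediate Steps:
-15297 - A(55 - 1*59) = -15297 - 1*155 = -15297 - 155 = -15452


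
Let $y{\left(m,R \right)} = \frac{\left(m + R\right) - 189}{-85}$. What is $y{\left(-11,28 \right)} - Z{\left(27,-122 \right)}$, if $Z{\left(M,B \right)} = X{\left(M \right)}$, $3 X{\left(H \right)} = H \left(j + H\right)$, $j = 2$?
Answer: $- \frac{22013}{85} \approx -258.98$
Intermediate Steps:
$X{\left(H \right)} = \frac{H \left(2 + H\right)}{3}$
$y{\left(m,R \right)} = \frac{189}{85} - \frac{R}{85} - \frac{m}{85}$ ($y{\left(m,R \right)} = \left(\left(R + m\right) - 189\right) \left(- \frac{1}{85}\right) = \left(-189 + R + m\right) \left(- \frac{1}{85}\right) = \frac{189}{85} - \frac{R}{85} - \frac{m}{85}$)
$Z{\left(M,B \right)} = \frac{M \left(2 + M\right)}{3}$
$y{\left(-11,28 \right)} - Z{\left(27,-122 \right)} = \left(\frac{189}{85} - \frac{28}{85} - - \frac{11}{85}\right) - \frac{1}{3} \cdot 27 \left(2 + 27\right) = \left(\frac{189}{85} - \frac{28}{85} + \frac{11}{85}\right) - \frac{1}{3} \cdot 27 \cdot 29 = \frac{172}{85} - 261 = - \frac{22013}{85}$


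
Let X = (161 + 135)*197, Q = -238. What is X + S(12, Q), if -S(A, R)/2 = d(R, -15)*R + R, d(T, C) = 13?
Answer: 64976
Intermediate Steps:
X = 58312 (X = 296*197 = 58312)
S(A, R) = -28*R (S(A, R) = -2*(13*R + R) = -28*R)
X + S(12, Q) = 58312 - 28*(-238) = 58312 + 6664 = 64976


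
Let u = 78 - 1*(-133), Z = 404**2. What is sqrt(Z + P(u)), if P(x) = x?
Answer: sqrt(163427) ≈ 404.26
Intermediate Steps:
Z = 163216
u = 211 (u = 78 + 133 = 211)
sqrt(Z + P(u)) = sqrt(163216 + 211) = sqrt(163427)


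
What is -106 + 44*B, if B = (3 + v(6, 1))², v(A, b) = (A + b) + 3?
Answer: 7330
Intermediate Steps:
v(A, b) = 3 + A + b
B = 169 (B = (3 + (3 + 6 + 1))² = (3 + 10)² = 13² = 169)
-106 + 44*B = -106 + 44*169 = -106 + 7436 = 7330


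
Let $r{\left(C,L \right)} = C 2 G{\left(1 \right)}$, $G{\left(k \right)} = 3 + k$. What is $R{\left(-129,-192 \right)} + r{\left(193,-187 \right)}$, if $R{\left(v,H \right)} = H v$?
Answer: $26312$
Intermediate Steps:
$r{\left(C,L \right)} = 8 C$ ($r{\left(C,L \right)} = C 2 \left(3 + 1\right) = 2 C 4 = 8 C$)
$R{\left(-129,-192 \right)} + r{\left(193,-187 \right)} = \left(-192\right) \left(-129\right) + 8 \cdot 193 = 24768 + 1544 = 26312$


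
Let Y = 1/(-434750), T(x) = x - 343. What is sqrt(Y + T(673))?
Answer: sqrt(2494899807610)/86950 ≈ 18.166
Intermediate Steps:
T(x) = -343 + x
Y = -1/434750 ≈ -2.3002e-6
sqrt(Y + T(673)) = sqrt(-1/434750 + (-343 + 673)) = sqrt(-1/434750 + 330) = sqrt(143467499/434750) = sqrt(2494899807610)/86950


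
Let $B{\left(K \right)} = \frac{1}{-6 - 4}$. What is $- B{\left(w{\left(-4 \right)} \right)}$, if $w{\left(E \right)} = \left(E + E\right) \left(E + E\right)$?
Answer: $\frac{1}{10} \approx 0.1$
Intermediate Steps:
$w{\left(E \right)} = 4 E^{2}$ ($w{\left(E \right)} = 2 E 2 E = 4 E^{2}$)
$B{\left(K \right)} = - \frac{1}{10}$ ($B{\left(K \right)} = \frac{1}{-10} = - \frac{1}{10}$)
$- B{\left(w{\left(-4 \right)} \right)} = \left(-1\right) \left(- \frac{1}{10}\right) = \frac{1}{10}$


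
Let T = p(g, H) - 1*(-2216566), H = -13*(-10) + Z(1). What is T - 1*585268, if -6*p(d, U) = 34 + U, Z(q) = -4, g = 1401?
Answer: 4893814/3 ≈ 1.6313e+6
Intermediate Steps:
H = 126 (H = -13*(-10) - 4 = 130 - 4 = 126)
p(d, U) = -17/3 - U/6 (p(d, U) = -(34 + U)/6 = -17/3 - U/6)
T = 6649618/3 (T = (-17/3 - 1/6*126) - 1*(-2216566) = (-17/3 - 21) + 2216566 = -80/3 + 2216566 = 6649618/3 ≈ 2.2165e+6)
T - 1*585268 = 6649618/3 - 1*585268 = 6649618/3 - 585268 = 4893814/3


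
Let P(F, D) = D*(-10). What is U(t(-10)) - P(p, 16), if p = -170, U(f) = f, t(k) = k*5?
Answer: 110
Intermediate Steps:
t(k) = 5*k
P(F, D) = -10*D
U(t(-10)) - P(p, 16) = 5*(-10) - (-10)*16 = -50 - 1*(-160) = -50 + 160 = 110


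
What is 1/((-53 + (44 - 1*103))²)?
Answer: 1/12544 ≈ 7.9719e-5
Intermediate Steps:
1/((-53 + (44 - 1*103))²) = 1/((-53 + (44 - 103))²) = 1/((-53 - 59)²) = 1/((-112)²) = 1/12544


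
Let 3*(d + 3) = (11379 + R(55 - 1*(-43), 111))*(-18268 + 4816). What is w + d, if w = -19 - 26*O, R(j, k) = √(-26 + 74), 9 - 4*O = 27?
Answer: -51023341 - 17936*√3 ≈ -5.1054e+7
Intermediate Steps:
O = -9/2 (O = 9/4 - ¼*27 = 9/4 - 27/4 = -9/2 ≈ -4.5000)
R(j, k) = 4*√3 (R(j, k) = √48 = 4*√3)
w = 98 (w = -19 - 26*(-9/2) = -19 + 117 = 98)
d = -51023439 - 17936*√3 (d = -3 + ((11379 + 4*√3)*(-18268 + 4816))/3 = -3 + ((11379 + 4*√3)*(-13452))/3 = -3 + (-153070308 - 53808*√3)/3 = -3 + (-51023436 - 17936*√3) = -51023439 - 17936*√3 ≈ -5.1055e+7)
w + d = 98 + (-51023439 - 17936*√3) = -51023341 - 17936*√3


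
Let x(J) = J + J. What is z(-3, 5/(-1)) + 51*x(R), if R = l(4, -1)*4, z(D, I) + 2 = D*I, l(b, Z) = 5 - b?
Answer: 421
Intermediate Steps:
z(D, I) = -2 + D*I
R = 4 (R = (5 - 1*4)*4 = (5 - 4)*4 = 1*4 = 4)
x(J) = 2*J
z(-3, 5/(-1)) + 51*x(R) = (-2 - 15/(-1)) + 51*(2*4) = (-2 - 15*(-1)) + 51*8 = (-2 - 3*(-5)) + 408 = (-2 + 15) + 408 = 13 + 408 = 421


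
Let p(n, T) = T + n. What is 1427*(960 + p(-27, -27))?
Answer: 1292862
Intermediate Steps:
1427*(960 + p(-27, -27)) = 1427*(960 + (-27 - 27)) = 1427*(960 - 54) = 1427*906 = 1292862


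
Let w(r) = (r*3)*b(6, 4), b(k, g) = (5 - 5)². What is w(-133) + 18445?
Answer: 18445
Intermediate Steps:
b(k, g) = 0 (b(k, g) = 0² = 0)
w(r) = 0 (w(r) = (r*3)*0 = (3*r)*0 = 0)
w(-133) + 18445 = 0 + 18445 = 18445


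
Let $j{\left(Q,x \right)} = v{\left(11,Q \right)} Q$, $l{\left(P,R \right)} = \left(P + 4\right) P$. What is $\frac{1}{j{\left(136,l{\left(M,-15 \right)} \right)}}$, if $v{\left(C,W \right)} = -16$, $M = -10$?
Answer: $- \frac{1}{2176} \approx -0.00045956$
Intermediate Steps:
$l{\left(P,R \right)} = P \left(4 + P\right)$ ($l{\left(P,R \right)} = \left(4 + P\right) P = P \left(4 + P\right)$)
$j{\left(Q,x \right)} = - 16 Q$
$\frac{1}{j{\left(136,l{\left(M,-15 \right)} \right)}} = \frac{1}{\left(-16\right) 136} = \frac{1}{-2176} = - \frac{1}{2176}$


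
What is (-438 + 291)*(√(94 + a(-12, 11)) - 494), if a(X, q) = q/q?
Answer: 72618 - 147*√95 ≈ 71185.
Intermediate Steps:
a(X, q) = 1
(-438 + 291)*(√(94 + a(-12, 11)) - 494) = (-438 + 291)*(√(94 + 1) - 494) = -147*(√95 - 494) = -147*(-494 + √95) = 72618 - 147*√95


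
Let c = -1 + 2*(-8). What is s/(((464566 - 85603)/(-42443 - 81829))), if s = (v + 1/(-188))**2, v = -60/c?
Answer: -109476010847/26881150907 ≈ -4.0726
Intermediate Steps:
c = -17 (c = -1 - 16 = -17)
v = 60/17 (v = -60/(-17) = -60*(-1/17) = 60/17 ≈ 3.5294)
s = 126855169/10214416 (s = (60/17 + 1/(-188))**2 = (60/17 - 1/188)**2 = (11263/3196)**2 = 126855169/10214416 ≈ 12.419)
s/(((464566 - 85603)/(-42443 - 81829))) = 126855169/(10214416*(((464566 - 85603)/(-42443 - 81829)))) = 126855169/(10214416*((378963/(-124272)))) = 126855169/(10214416*((378963*(-1/124272)))) = 126855169/(10214416*(-42107/13808)) = (126855169/10214416)*(-13808/42107) = -109476010847/26881150907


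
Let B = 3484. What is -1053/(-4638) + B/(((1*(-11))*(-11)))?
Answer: 5428735/187066 ≈ 29.020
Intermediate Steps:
-1053/(-4638) + B/(((1*(-11))*(-11))) = -1053/(-4638) + 3484/(((1*(-11))*(-11))) = -1053*(-1/4638) + 3484/((-11*(-11))) = 351/1546 + 3484/121 = 5428735/187066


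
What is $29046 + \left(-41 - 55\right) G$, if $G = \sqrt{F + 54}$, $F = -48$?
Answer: $29046 - 96 \sqrt{6} \approx 28811.0$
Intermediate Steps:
$G = \sqrt{6}$ ($G = \sqrt{-48 + 54} = \sqrt{6} \approx 2.4495$)
$29046 + \left(-41 - 55\right) G = 29046 + \left(-41 - 55\right) \sqrt{6} = 29046 - 96 \sqrt{6}$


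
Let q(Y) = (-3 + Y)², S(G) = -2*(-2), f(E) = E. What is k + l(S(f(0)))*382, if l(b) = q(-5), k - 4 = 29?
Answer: 24481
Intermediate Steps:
k = 33 (k = 4 + 29 = 33)
S(G) = 4
l(b) = 64 (l(b) = (-3 - 5)² = (-8)² = 64)
k + l(S(f(0)))*382 = 33 + 64*382 = 33 + 24448 = 24481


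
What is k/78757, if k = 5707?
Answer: 5707/78757 ≈ 0.072463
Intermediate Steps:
k/78757 = 5707/78757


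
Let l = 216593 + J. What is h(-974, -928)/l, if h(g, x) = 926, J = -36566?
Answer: 926/180027 ≈ 0.0051437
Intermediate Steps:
l = 180027 (l = 216593 - 36566 = 180027)
h(-974, -928)/l = 926/180027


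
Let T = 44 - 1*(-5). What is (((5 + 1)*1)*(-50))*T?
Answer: -14700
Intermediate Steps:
T = 49 (T = 44 + 5 = 49)
(((5 + 1)*1)*(-50))*T = (((5 + 1)*1)*(-50))*49 = ((6*1)*(-50))*49 = (6*(-50))*49 = -300*49 = -14700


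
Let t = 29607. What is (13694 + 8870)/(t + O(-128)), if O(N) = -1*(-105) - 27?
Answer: 22564/29685 ≈ 0.76011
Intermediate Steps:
O(N) = 78 (O(N) = 105 - 27 = 78)
(13694 + 8870)/(t + O(-128)) = (13694 + 8870)/(29607 + 78) = 22564/29685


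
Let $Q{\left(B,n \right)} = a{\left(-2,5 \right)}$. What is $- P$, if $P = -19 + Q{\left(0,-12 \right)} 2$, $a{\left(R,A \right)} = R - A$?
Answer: $33$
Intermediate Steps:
$Q{\left(B,n \right)} = -7$ ($Q{\left(B,n \right)} = -2 - 5 = -7$)
$P = -33$ ($P = -19 - 14 = -33$)
$- P = \left(-1\right) \left(-33\right) = 33$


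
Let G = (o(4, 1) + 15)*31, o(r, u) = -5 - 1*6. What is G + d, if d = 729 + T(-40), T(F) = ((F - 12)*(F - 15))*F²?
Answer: 4576853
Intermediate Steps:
T(F) = F²*(-15 + F)*(-12 + F) (T(F) = ((-12 + F)*(-15 + F))*F² = ((-15 + F)*(-12 + F))*F² = F²*(-15 + F)*(-12 + F))
o(r, u) = -11 (o(r, u) = -5 - 6 = -11)
G = 124 (G = (-11 + 15)*31 = 4*31 = 124)
d = 4576729 (d = 729 + (-40)²*(180 + (-40)² - 27*(-40)) = 729 + 1600*(180 + 1600 + 1080) = 729 + 1600*2860 = 729 + 4576000 = 4576729)
G + d = 124 + 4576729 = 4576853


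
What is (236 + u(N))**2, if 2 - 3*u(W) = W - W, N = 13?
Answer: 504100/9 ≈ 56011.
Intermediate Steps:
u(W) = 2/3 (u(W) = 2/3 - (W - W)/3 = 2/3 - 1/3*0 = 2/3 + 0 = 2/3)
(236 + u(N))**2 = (236 + 2/3)**2 = (710/3)**2 = 504100/9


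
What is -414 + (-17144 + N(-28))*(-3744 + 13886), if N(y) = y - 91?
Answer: -175081760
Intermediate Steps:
N(y) = -91 + y
-414 + (-17144 + N(-28))*(-3744 + 13886) = -414 + (-17144 + (-91 - 28))*(-3744 + 13886) = -414 + (-17144 - 119)*10142 = -414 - 17263*10142 = -414 - 175081346 = -175081760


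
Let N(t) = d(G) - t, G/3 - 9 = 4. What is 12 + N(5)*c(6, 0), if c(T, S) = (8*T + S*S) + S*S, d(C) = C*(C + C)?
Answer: 145788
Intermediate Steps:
G = 39 (G = 27 + 3*4 = 27 + 12 = 39)
d(C) = 2*C² (d(C) = C*(2*C) = 2*C²)
c(T, S) = 2*S² + 8*T (c(T, S) = (8*T + S²) + S² = (S² + 8*T) + S² = 2*S² + 8*T)
N(t) = 3042 - t (N(t) = 2*39² - t = 2*1521 - t = 3042 - t)
12 + N(5)*c(6, 0) = 12 + (3042 - 1*5)*(2*0² + 8*6) = 12 + (3042 - 5)*(2*0 + 48) = 12 + 3037*(0 + 48) = 12 + 3037*48 = 12 + 145776 = 145788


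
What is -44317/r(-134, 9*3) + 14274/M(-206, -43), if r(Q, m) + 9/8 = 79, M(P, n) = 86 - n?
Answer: -1754402/3827 ≈ -458.43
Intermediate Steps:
r(Q, m) = 623/8 (r(Q, m) = -9/8 + 79 = 623/8)
-44317/r(-134, 9*3) + 14274/M(-206, -43) = -44317/623/8 + 14274/(86 - 1*(-43)) = -44317*8/623 + 14274/(86 + 43) = -50648/89 + 14274/129 = -50648/89 + 14274*(1/129) = -50648/89 + 4758/43 = -1754402/3827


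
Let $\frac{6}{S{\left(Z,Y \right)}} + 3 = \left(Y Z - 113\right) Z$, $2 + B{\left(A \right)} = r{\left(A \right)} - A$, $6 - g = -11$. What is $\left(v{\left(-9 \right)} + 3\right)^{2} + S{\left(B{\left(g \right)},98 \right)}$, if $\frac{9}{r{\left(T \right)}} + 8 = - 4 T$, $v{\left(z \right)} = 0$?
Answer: $\frac{987135159}{109679759} \approx 9.0002$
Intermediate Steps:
$g = 17$ ($g = 6 - -11 = 6 + 11 = 17$)
$r{\left(T \right)} = \frac{9}{-8 - 4 T}$
$B{\left(A \right)} = -2 - A - \frac{9}{8 + 4 A}$ ($B{\left(A \right)} = -2 - \left(A + \frac{9}{8 + 4 A}\right) = -2 - A - \frac{9}{8 + 4 A}$)
$S{\left(Z,Y \right)} = \frac{6}{-3 + Z \left(-113 + Y Z\right)}$ ($S{\left(Z,Y \right)} = \frac{6}{-3 + \left(Y Z - 113\right) Z} = \frac{6}{-3 + \left(-113 + Y Z\right) Z} = \frac{6}{-3 + Z \left(-113 + Y Z\right)}$)
$\left(v{\left(-9 \right)} + 3\right)^{2} + S{\left(B{\left(g \right)},98 \right)} = \left(0 + 3\right)^{2} + \frac{6}{-3 - 113 \left(-2 - 17 - \frac{9}{8 + 4 \cdot 17}\right) + 98 \left(-2 - 17 - \frac{9}{8 + 4 \cdot 17}\right)^{2}} = 3^{2} + \frac{6}{-3 - 113 \left(-2 - 17 - \frac{9}{8 + 68}\right) + 98 \left(-2 - 17 - \frac{9}{8 + 68}\right)^{2}} = 9 + \frac{6}{-3 - 113 \left(-2 - 17 - \frac{9}{76}\right) + 98 \left(-2 - 17 - \frac{9}{76}\right)^{2}} = 9 + \frac{6}{-3 - - \frac{164189}{76} + 98 \left(- \frac{1453}{76}\right)^{2}} = 9 + \frac{6}{-3 + \frac{164189}{76} + 98 \cdot \frac{2111209}{5776}} = 9 + \frac{6}{-3 + \frac{164189}{76} + \frac{103449241}{2888}} = 9 + \frac{6}{\frac{109679759}{2888}} = 9 + 6 \cdot \frac{2888}{109679759} = 9 + \frac{17328}{109679759} = \frac{987135159}{109679759}$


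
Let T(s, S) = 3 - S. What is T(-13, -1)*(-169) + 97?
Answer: -579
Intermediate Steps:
T(-13, -1)*(-169) + 97 = (3 - 1*(-1))*(-169) + 97 = (3 + 1)*(-169) + 97 = 4*(-169) + 97 = -676 + 97 = -579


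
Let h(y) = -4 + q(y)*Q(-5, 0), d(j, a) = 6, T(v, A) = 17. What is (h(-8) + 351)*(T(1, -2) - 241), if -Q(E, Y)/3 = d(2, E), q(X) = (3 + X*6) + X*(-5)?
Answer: -97888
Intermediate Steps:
q(X) = 3 + X (q(X) = (3 + 6*X) - 5*X = 3 + X)
Q(E, Y) = -18 (Q(E, Y) = -3*6 = -18)
h(y) = -58 - 18*y (h(y) = -4 + (3 + y)*(-18) = -4 + (-54 - 18*y) = -58 - 18*y)
(h(-8) + 351)*(T(1, -2) - 241) = ((-58 - 18*(-8)) + 351)*(17 - 241) = ((-58 + 144) + 351)*(-224) = (86 + 351)*(-224) = 437*(-224) = -97888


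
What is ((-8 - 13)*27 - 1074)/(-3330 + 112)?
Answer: 1641/3218 ≈ 0.50994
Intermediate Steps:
((-8 - 13)*27 - 1074)/(-3330 + 112) = (-21*27 - 1074)/(-3218) = (-567 - 1074)*(-1/3218) = -1641*(-1/3218) = 1641/3218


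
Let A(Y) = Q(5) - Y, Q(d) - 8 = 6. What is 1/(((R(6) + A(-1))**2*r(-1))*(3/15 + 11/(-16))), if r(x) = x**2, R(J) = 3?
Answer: -20/3159 ≈ -0.0063311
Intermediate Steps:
Q(d) = 14 (Q(d) = 8 + 6 = 14)
A(Y) = 14 - Y
1/(((R(6) + A(-1))**2*r(-1))*(3/15 + 11/(-16))) = 1/(((3 + (14 - 1*(-1)))**2*(-1)**2)*(3/15 + 11/(-16))) = 1/(((3 + (14 + 1))**2*1)*(3*(1/15) + 11*(-1/16))) = 1/(((3 + 15)**2*1)*(1/5 - 11/16)) = 1/((18**2*1)*(-39/80)) = 1/((324*1)*(-39/80)) = 1/(324*(-39/80)) = 1/(-3159/20) = -20/3159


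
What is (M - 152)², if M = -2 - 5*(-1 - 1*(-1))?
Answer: 23716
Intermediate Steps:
M = -2 (M = -2 - 5*(-1 + 1) = -2 - 5*0 = -2 + 0 = -2)
(M - 152)² = (-2 - 152)² = (-154)² = 23716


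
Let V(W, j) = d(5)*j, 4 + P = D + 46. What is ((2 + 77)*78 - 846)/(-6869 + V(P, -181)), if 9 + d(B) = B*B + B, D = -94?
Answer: -2658/5335 ≈ -0.49822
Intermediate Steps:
d(B) = -9 + B + B² (d(B) = -9 + (B*B + B) = -9 + (B² + B) = -9 + (B + B²) = -9 + B + B²)
P = -52 (P = -4 + (-94 + 46) = -4 - 48 = -52)
V(W, j) = 21*j (V(W, j) = (-9 + 5 + 5²)*j = (-9 + 5 + 25)*j = 21*j)
((2 + 77)*78 - 846)/(-6869 + V(P, -181)) = ((2 + 77)*78 - 846)/(-6869 + 21*(-181)) = (79*78 - 846)/(-6869 - 3801) = (6162 - 846)/(-10670) = 5316*(-1/10670) = -2658/5335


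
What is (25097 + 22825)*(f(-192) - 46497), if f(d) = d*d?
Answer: -461632626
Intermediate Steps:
f(d) = d²
(25097 + 22825)*(f(-192) - 46497) = (25097 + 22825)*((-192)² - 46497) = 47922*(36864 - 46497) = 47922*(-9633) = -461632626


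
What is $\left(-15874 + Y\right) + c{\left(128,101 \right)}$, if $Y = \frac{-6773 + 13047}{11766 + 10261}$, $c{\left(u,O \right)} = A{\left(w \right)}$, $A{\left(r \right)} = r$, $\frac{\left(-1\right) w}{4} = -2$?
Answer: $- \frac{349474108}{22027} \approx -15866.0$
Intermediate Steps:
$w = 8$ ($w = \left(-4\right) \left(-2\right) = 8$)
$c{\left(u,O \right)} = 8$
$Y = \frac{6274}{22027} \approx 0.28483$
$\left(-15874 + Y\right) + c{\left(128,101 \right)} = \left(-15874 + \frac{6274}{22027}\right) + 8 = - \frac{349650324}{22027} + 8 = - \frac{349474108}{22027}$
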